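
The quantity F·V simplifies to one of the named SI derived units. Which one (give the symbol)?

C

F = kg⁻¹·m⁻²·s⁴·A².
V = kg·m²·s⁻³·A⁻¹.
Combining: F·V = (kg⁻¹·m⁻²·s⁴·A²) · (kg·m²·s⁻³·A⁻¹) = s·A.
s·A is the base-SI form of the coulomb.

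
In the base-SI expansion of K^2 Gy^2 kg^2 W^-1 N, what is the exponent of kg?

2

Gy = J/kg (absorbed dose = energy per mass),
    = m²·s⁻².
So Gy² = m⁴·s⁻⁴.
W = J/s (power = energy per time),
    = kg·m²·s⁻³.
So W⁻¹ = kg⁻¹·m⁻²·s³.
N = kg·m/s² = kg·m·s⁻² (force = mass × acceleration).
Combining: K²·Gy²·kg²·W⁻¹·N = K² · (m⁴·s⁻⁴) · kg² · (kg⁻¹·m⁻²·s³) · (kg·m·s⁻²) = kg²·m³·s⁻³·K².
The exponent of kg is 2.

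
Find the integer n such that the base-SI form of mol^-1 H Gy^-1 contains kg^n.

H = Wb/A (inductance = flux per current),
    = kg·m²·s⁻²·A⁻².
Gy = J/kg (absorbed dose = energy per mass),
    = m²·s⁻².
So Gy⁻¹ = m⁻²·s².
Combining: mol⁻¹·H·Gy⁻¹ = mol⁻¹ · (kg·m²·s⁻²·A⁻²) · (m⁻²·s²) = kg·A⁻²·mol⁻¹.
The exponent of kg is 1.

1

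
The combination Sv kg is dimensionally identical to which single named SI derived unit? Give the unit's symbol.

J

Sv = J/kg (equivalent dose = energy per mass),
    = m²·s⁻².
Combining: Sv·kg = (m²·s⁻²) · kg = kg·m²·s⁻².
kg·m²·s⁻² is the base-SI form of the joule.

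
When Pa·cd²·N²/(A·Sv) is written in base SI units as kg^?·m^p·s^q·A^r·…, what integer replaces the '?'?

3

Pa = kg·m⁻¹·s⁻².
Sv = m²·s⁻².
So Sv⁻¹ = m⁻²·s².
N = kg·m·s⁻².
So N² = kg²·m²·s⁻⁴.
Combining: Pa·cd²·A⁻¹·Sv⁻¹·N² = (kg·m⁻¹·s⁻²) · cd² · A⁻¹ · (m⁻²·s²) · (kg²·m²·s⁻⁴) = kg³·m⁻¹·s⁻⁴·A⁻¹·cd².
The exponent of kg is 3.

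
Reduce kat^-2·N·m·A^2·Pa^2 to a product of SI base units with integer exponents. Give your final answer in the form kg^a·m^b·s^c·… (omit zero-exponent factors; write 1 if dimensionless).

kg³·s⁻⁴·A²·mol⁻²

kat = mol/s = s⁻¹·mol (catalytic activity).
So kat⁻² = s²·mol⁻².
N = kg·m/s² = kg·m·s⁻² (force = mass × acceleration).
Pa = N/m² (pressure = force per area),
    = kg·m⁻¹·s⁻².
So Pa² = kg²·m⁻²·s⁻⁴.
Combining: kat⁻²·N·m·A²·Pa² = (s²·mol⁻²) · (kg·m·s⁻²) · m · A² · (kg²·m⁻²·s⁻⁴) = kg³·s⁻⁴·A²·mol⁻².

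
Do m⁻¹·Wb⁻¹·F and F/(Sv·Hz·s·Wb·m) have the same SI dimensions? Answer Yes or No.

Left side:
  Wb = V·s (flux: a volt is a weber per second),
      = kg·m²·s⁻²·A⁻¹.
  So Wb⁻¹ = kg⁻¹·m⁻²·s²·A.
  F = C/V (capacitance = charge per voltage),
      = A·s/(kg·m²·s⁻³·A⁻¹) (substituting C and V),
      = kg⁻¹·m⁻²·s⁴·A².
  Combining: m⁻¹·Wb⁻¹·F = m⁻¹ · (kg⁻¹·m⁻²·s²·A) · (kg⁻¹·m⁻²·s⁴·A²) = kg⁻²·m⁻⁵·s⁶·A³.
Right side:
  Sv = J/kg (equivalent dose = energy per mass),
      = m²·s⁻².
  So Sv⁻¹ = m⁻²·s².
  Hz = 1/s = s⁻¹ (frequency is cycles per second).
  So Hz⁻¹ = s.
  F = C/V (capacitance = charge per voltage),
      = A·s/(kg·m²·s⁻³·A⁻¹) (substituting C and V),
      = kg⁻¹·m⁻²·s⁴·A².
  Wb = V·s (flux: a volt is a weber per second),
      = kg·m²·s⁻²·A⁻¹.
  So Wb⁻¹ = kg⁻¹·m⁻²·s²·A.
  Combining: Sv⁻¹·Hz⁻¹·F·s⁻¹·Wb⁻¹·m⁻¹ = (m⁻²·s²) · s · (kg⁻¹·m⁻²·s⁴·A²) · s⁻¹ · (kg⁻¹·m⁻²·s²·A) · m⁻¹ = kg⁻²·m⁻⁷·s⁸·A³.
Left is kg⁻²·m⁻⁵·s⁶·A³; right is kg⁻²·m⁻⁷·s⁸·A³ — different.

No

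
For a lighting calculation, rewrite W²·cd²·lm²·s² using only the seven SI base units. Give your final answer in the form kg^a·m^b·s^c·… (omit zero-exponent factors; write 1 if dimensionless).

W = J/s (power = energy per time),
    = kg·m²·s⁻³.
So W² = kg²·m⁴·s⁻⁶.
lm = cd·sr = cd (luminous flux; sr is dimensionless).
So lm² = cd².
Combining: W²·cd²·lm²·s² = (kg²·m⁴·s⁻⁶) · cd² · cd² · s² = kg²·m⁴·s⁻⁴·cd⁴.

kg²·m⁴·s⁻⁴·cd⁴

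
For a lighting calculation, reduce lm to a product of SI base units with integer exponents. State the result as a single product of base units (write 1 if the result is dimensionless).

lm = cd.

cd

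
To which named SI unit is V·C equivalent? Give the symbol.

V = kg·m²·s⁻³·A⁻¹.
C = s·A.
Combining: V·C = (kg·m²·s⁻³·A⁻¹) · (s·A) = kg·m²·s⁻².
kg·m²·s⁻² is the base-SI form of the joule.

J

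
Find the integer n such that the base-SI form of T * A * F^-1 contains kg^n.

2

T = kg·s⁻²·A⁻¹.
F = kg⁻¹·m⁻²·s⁴·A².
So F⁻¹ = kg·m²·s⁻⁴·A⁻².
Combining: T·A·F⁻¹ = (kg·s⁻²·A⁻¹) · A · (kg·m²·s⁻⁴·A⁻²) = kg²·m²·s⁻⁶·A⁻².
The exponent of kg is 2.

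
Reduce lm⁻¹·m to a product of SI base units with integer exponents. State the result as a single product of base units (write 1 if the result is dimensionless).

lm = cd.
So lm⁻¹ = cd⁻¹.
Combining: lm⁻¹·m = cd⁻¹ · m = m·cd⁻¹.

m·cd⁻¹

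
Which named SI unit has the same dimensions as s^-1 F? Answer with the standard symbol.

F = kg⁻¹·m⁻²·s⁴·A².
Combining: s⁻¹·F = s⁻¹ · (kg⁻¹·m⁻²·s⁴·A²) = kg⁻¹·m⁻²·s³·A².
kg⁻¹·m⁻²·s³·A² is the base-SI form of the siemens.

S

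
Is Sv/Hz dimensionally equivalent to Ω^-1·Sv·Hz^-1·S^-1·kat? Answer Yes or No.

Left side:
  Hz = s⁻¹.
  So Hz⁻¹ = s.
  Sv = m²·s⁻².
  Combining: Hz⁻¹·Sv = s · (m²·s⁻²) = m²·s⁻¹.
Right side:
  Ω = kg·m²·s⁻³·A⁻².
  So Ω⁻¹ = kg⁻¹·m⁻²·s³·A².
  Sv = m²·s⁻².
  Hz = s⁻¹.
  So Hz⁻¹ = s.
  S = kg⁻¹·m⁻²·s³·A².
  So S⁻¹ = kg·m²·s⁻³·A⁻².
  kat = s⁻¹·mol.
  Combining: Ω⁻¹·Sv·Hz⁻¹·S⁻¹·kat = (kg⁻¹·m⁻²·s³·A²) · (m²·s⁻²) · s · (kg·m²·s⁻³·A⁻²) · (s⁻¹·mol) = m²·s⁻²·mol.
Left is m²·s⁻¹; right is m²·s⁻²·mol — different.

No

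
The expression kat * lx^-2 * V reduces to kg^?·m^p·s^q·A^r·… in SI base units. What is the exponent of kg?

1

kat = mol/s = s⁻¹·mol (catalytic activity).
lx = lm/m² (illuminance = luminous flux per area),
    = m⁻²·cd.
So lx⁻² = m⁴·cd⁻².
V = W/A (potential = power per current),
    = kg·m²·s⁻³·A⁻¹.
Combining: kat·lx⁻²·V = (s⁻¹·mol) · (m⁴·cd⁻²) · (kg·m²·s⁻³·A⁻¹) = kg·m⁶·s⁻⁴·A⁻¹·mol·cd⁻².
The exponent of kg is 1.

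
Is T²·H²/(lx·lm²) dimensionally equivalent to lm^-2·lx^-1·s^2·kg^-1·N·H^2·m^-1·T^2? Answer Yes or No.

Yes

Left side:
  T = kg·s⁻²·A⁻¹.
  So T² = kg²·s⁻⁴·A⁻².
  H = kg·m²·s⁻²·A⁻².
  So H² = kg²·m⁴·s⁻⁴·A⁻⁴.
  lx = m⁻²·cd.
  So lx⁻¹ = m²·cd⁻¹.
  lm = cd.
  So lm⁻² = cd⁻².
  Combining: T²·H²·lx⁻¹·lm⁻² = (kg²·s⁻⁴·A⁻²) · (kg²·m⁴·s⁻⁴·A⁻⁴) · (m²·cd⁻¹) · cd⁻² = kg⁴·m⁶·s⁻⁸·A⁻⁶·cd⁻³.
Right side:
  lm = cd·sr = cd (luminous flux; sr is dimensionless).
  So lm⁻² = cd⁻².
  lx = lm/m² (illuminance = luminous flux per area),
      = m⁻²·cd.
  So lx⁻¹ = m²·cd⁻¹.
  N = kg·m/s² = kg·m·s⁻² (force = mass × acceleration).
  H = Wb/A (inductance = flux per current),
      = kg·m²·s⁻²·A⁻².
  So H² = kg²·m⁴·s⁻⁴·A⁻⁴.
  T = Wb/m² (flux density = flux per area),
      = kg·s⁻²·A⁻¹.
  So T² = kg²·s⁻⁴·A⁻².
  Combining: lm⁻²·lx⁻¹·s²·kg⁻¹·N·H²·m⁻¹·T² = cd⁻² · (m²·cd⁻¹) · s² · kg⁻¹ · (kg·m·s⁻²) · (kg²·m⁴·s⁻⁴·A⁻⁴) · m⁻¹ · (kg²·s⁻⁴·A⁻²) = kg⁴·m⁶·s⁻⁸·A⁻⁶·cd⁻³.
Both reduce to kg⁴·m⁶·s⁻⁸·A⁻⁶·cd⁻³.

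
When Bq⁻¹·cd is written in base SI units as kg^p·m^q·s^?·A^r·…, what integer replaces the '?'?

Bq = 1/s = s⁻¹ (activity is decays per second).
So Bq⁻¹ = s.
Combining: Bq⁻¹·cd = s · cd = s·cd.
The exponent of s is 1.

1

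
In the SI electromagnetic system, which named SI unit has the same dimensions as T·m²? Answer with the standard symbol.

T = Wb/m² (flux density = flux per area),
    = kg·s⁻²·A⁻¹.
Combining: T·m² = (kg·s⁻²·A⁻¹) · m² = kg·m²·s⁻²·A⁻¹.
kg·m²·s⁻²·A⁻¹ is the base-SI form of the weber.

Wb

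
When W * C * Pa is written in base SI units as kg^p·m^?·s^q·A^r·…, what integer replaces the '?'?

1

W = J/s (power = energy per time),
    = kg·m²·s⁻³.
C = A·s = s·A (charge = current × time).
Pa = N/m² (pressure = force per area),
    = kg·m⁻¹·s⁻².
Combining: W·C·Pa = (kg·m²·s⁻³) · (s·A) · (kg·m⁻¹·s⁻²) = kg²·m·s⁻⁴·A.
The exponent of m is 1.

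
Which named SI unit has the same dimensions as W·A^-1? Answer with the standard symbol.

W = J/s (power = energy per time),
    = kg·m²·s⁻³.
Combining: W·A⁻¹ = (kg·m²·s⁻³) · A⁻¹ = kg·m²·s⁻³·A⁻¹.
kg·m²·s⁻³·A⁻¹ is the base-SI form of the volt.

V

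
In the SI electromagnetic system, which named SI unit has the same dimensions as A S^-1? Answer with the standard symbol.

S = kg⁻¹·m⁻²·s³·A².
So S⁻¹ = kg·m²·s⁻³·A⁻².
Combining: A·S⁻¹ = A · (kg·m²·s⁻³·A⁻²) = kg·m²·s⁻³·A⁻¹.
kg·m²·s⁻³·A⁻¹ is the base-SI form of the volt.

V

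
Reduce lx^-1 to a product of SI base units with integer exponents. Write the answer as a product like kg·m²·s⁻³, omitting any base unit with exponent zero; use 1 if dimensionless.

m²·cd⁻¹

lx = m⁻²·cd.
So lx⁻¹ = m²·cd⁻¹.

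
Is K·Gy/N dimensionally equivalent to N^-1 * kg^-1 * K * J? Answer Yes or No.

Yes

Left side:
  Gy = m²·s⁻².
  N = kg·m·s⁻².
  So N⁻¹ = kg⁻¹·m⁻¹·s².
  Combining: K·Gy·N⁻¹ = K · (m²·s⁻²) · (kg⁻¹·m⁻¹·s²) = kg⁻¹·m·K.
Right side:
  N = kg·m/s² = kg·m·s⁻² (force = mass × acceleration).
  So N⁻¹ = kg⁻¹·m⁻¹·s².
  J = N·m (work = force × distance),
      = kg·m²·s⁻².
  Combining: N⁻¹·kg⁻¹·K·J = (kg⁻¹·m⁻¹·s²) · kg⁻¹ · K · (kg·m²·s⁻²) = kg⁻¹·m·K.
Both reduce to kg⁻¹·m·K.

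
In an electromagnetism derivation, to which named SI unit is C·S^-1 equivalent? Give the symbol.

C = A·s = s·A (charge = current × time).
S = 1/Ω (conductance is reciprocal resistance),
    = kg⁻¹·m⁻²·s³·A².
So S⁻¹ = kg·m²·s⁻³·A⁻².
Combining: C·S⁻¹ = (s·A) · (kg·m²·s⁻³·A⁻²) = kg·m²·s⁻²·A⁻¹.
kg·m²·s⁻²·A⁻¹ is the base-SI form of the weber.

Wb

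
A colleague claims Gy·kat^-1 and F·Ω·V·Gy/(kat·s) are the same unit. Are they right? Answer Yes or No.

No

Left side:
  Gy = J/kg (absorbed dose = energy per mass),
      = m²·s⁻².
  kat = mol/s = s⁻¹·mol (catalytic activity).
  So kat⁻¹ = s·mol⁻¹.
  Combining: Gy·kat⁻¹ = (m²·s⁻²) · (s·mol⁻¹) = m²·s⁻¹·mol⁻¹.
Right side:
  F = kg⁻¹·m⁻²·s⁴·A².
  kat = s⁻¹·mol.
  So kat⁻¹ = s·mol⁻¹.
  Ω = kg·m²·s⁻³·A⁻².
  V = kg·m²·s⁻³·A⁻¹.
  Gy = m²·s⁻².
  Combining: F·kat⁻¹·Ω·V·s⁻¹·Gy = (kg⁻¹·m⁻²·s⁴·A²) · (s·mol⁻¹) · (kg·m²·s⁻³·A⁻²) · (kg·m²·s⁻³·A⁻¹) · s⁻¹ · (m²·s⁻²) = kg·m⁴·s⁻⁴·A⁻¹·mol⁻¹.
Left is m²·s⁻¹·mol⁻¹; right is kg·m⁴·s⁻⁴·A⁻¹·mol⁻¹ — different.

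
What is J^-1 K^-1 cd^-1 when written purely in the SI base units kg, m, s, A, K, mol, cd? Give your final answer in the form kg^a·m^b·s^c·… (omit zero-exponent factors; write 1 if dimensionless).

J = N·m (work = force × distance),
    = kg·m²·s⁻².
So J⁻¹ = kg⁻¹·m⁻²·s².
Combining: J⁻¹·K⁻¹·cd⁻¹ = (kg⁻¹·m⁻²·s²) · K⁻¹ · cd⁻¹ = kg⁻¹·m⁻²·s²·K⁻¹·cd⁻¹.

kg⁻¹·m⁻²·s²·K⁻¹·cd⁻¹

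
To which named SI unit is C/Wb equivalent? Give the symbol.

Wb = kg·m²·s⁻²·A⁻¹.
So Wb⁻¹ = kg⁻¹·m⁻²·s²·A.
C = s·A.
Combining: Wb⁻¹·C = (kg⁻¹·m⁻²·s²·A) · (s·A) = kg⁻¹·m⁻²·s³·A².
kg⁻¹·m⁻²·s³·A² is the base-SI form of the siemens.

S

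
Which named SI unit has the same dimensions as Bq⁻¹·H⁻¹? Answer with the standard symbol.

Bq = s⁻¹.
So Bq⁻¹ = s.
H = kg·m²·s⁻²·A⁻².
So H⁻¹ = kg⁻¹·m⁻²·s²·A².
Combining: Bq⁻¹·H⁻¹ = s · (kg⁻¹·m⁻²·s²·A²) = kg⁻¹·m⁻²·s³·A².
kg⁻¹·m⁻²·s³·A² is the base-SI form of the siemens.

S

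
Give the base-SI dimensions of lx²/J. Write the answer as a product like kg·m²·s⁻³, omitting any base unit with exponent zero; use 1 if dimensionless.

J = N·m (work = force × distance),
    = kg·m²·s⁻².
So J⁻¹ = kg⁻¹·m⁻²·s².
lx = lm/m² (illuminance = luminous flux per area),
    = m⁻²·cd.
So lx² = m⁻⁴·cd².
Combining: J⁻¹·lx² = (kg⁻¹·m⁻²·s²) · (m⁻⁴·cd²) = kg⁻¹·m⁻⁶·s²·cd².

kg⁻¹·m⁻⁶·s²·cd²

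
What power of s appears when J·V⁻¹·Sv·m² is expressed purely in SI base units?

-1

J = N·m (work = force × distance),
    = kg·m²·s⁻².
V = W/A (potential = power per current),
    = kg·m²·s⁻³·A⁻¹.
So V⁻¹ = kg⁻¹·m⁻²·s³·A.
Sv = J/kg (equivalent dose = energy per mass),
    = m²·s⁻².
Combining: J·V⁻¹·Sv·m² = (kg·m²·s⁻²) · (kg⁻¹·m⁻²·s³·A) · (m²·s⁻²) · m² = m⁴·s⁻¹·A.
The exponent of s is -1.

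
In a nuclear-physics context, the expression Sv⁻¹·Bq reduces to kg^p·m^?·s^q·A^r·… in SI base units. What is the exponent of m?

-2

Sv = J/kg (equivalent dose = energy per mass),
    = m²·s⁻².
So Sv⁻¹ = m⁻²·s².
Bq = 1/s = s⁻¹ (activity is decays per second).
Combining: Sv⁻¹·Bq = (m⁻²·s²) · s⁻¹ = m⁻²·s.
The exponent of m is -2.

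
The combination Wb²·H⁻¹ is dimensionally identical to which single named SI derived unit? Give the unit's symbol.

J

Wb = kg·m²·s⁻²·A⁻¹.
So Wb² = kg²·m⁴·s⁻⁴·A⁻².
H = kg·m²·s⁻²·A⁻².
So H⁻¹ = kg⁻¹·m⁻²·s²·A².
Combining: Wb²·H⁻¹ = (kg²·m⁴·s⁻⁴·A⁻²) · (kg⁻¹·m⁻²·s²·A²) = kg·m²·s⁻².
kg·m²·s⁻² is the base-SI form of the joule.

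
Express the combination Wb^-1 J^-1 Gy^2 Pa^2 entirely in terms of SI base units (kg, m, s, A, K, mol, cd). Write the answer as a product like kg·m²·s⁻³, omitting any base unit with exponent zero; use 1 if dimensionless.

m⁻²·s⁻⁴·A

Wb = V·s (flux: a volt is a weber per second),
    = kg·m²·s⁻²·A⁻¹.
So Wb⁻¹ = kg⁻¹·m⁻²·s²·A.
J = N·m (work = force × distance),
    = kg·m²·s⁻².
So J⁻¹ = kg⁻¹·m⁻²·s².
Gy = J/kg (absorbed dose = energy per mass),
    = m²·s⁻².
So Gy² = m⁴·s⁻⁴.
Pa = N/m² (pressure = force per area),
    = kg·m⁻¹·s⁻².
So Pa² = kg²·m⁻²·s⁻⁴.
Combining: Wb⁻¹·J⁻¹·Gy²·Pa² = (kg⁻¹·m⁻²·s²·A) · (kg⁻¹·m⁻²·s²) · (m⁴·s⁻⁴) · (kg²·m⁻²·s⁻⁴) = m⁻²·s⁻⁴·A.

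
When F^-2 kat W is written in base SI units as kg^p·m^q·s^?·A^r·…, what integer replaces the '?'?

F = kg⁻¹·m⁻²·s⁴·A².
So F⁻² = kg²·m⁴·s⁻⁸·A⁻⁴.
kat = s⁻¹·mol.
W = kg·m²·s⁻³.
Combining: F⁻²·kat·W = (kg²·m⁴·s⁻⁸·A⁻⁴) · (s⁻¹·mol) · (kg·m²·s⁻³) = kg³·m⁶·s⁻¹²·A⁻⁴·mol.
The exponent of s is -12.

-12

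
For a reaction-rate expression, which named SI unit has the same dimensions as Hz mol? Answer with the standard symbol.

Hz = s⁻¹.
Combining: Hz·mol = s⁻¹ · mol = s⁻¹·mol.
s⁻¹·mol is the base-SI form of the katal.

kat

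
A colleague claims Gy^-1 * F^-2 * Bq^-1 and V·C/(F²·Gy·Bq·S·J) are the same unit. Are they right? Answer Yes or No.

No

Left side:
  Gy = J/kg (absorbed dose = energy per mass),
      = m²·s⁻².
  So Gy⁻¹ = m⁻²·s².
  F = C/V (capacitance = charge per voltage),
      = A·s/(kg·m²·s⁻³·A⁻¹) (substituting C and V),
      = kg⁻¹·m⁻²·s⁴·A².
  So F⁻² = kg²·m⁴·s⁻⁸·A⁻⁴.
  Bq = 1/s = s⁻¹ (activity is decays per second).
  So Bq⁻¹ = s.
  Combining: Gy⁻¹·F⁻²·Bq⁻¹ = (m⁻²·s²) · (kg²·m⁴·s⁻⁸·A⁻⁴) · s = kg²·m²·s⁻⁵·A⁻⁴.
Right side:
  V = W/A (potential = power per current),
      = kg·m²·s⁻³·A⁻¹.
  C = A·s = s·A (charge = current × time).
  F = C/V (capacitance = charge per voltage),
      = A·s/(kg·m²·s⁻³·A⁻¹) (substituting C and V),
      = kg⁻¹·m⁻²·s⁴·A².
  So F⁻² = kg²·m⁴·s⁻⁸·A⁻⁴.
  Gy = J/kg (absorbed dose = energy per mass),
      = m²·s⁻².
  So Gy⁻¹ = m⁻²·s².
  Bq = 1/s = s⁻¹ (activity is decays per second).
  So Bq⁻¹ = s.
  S = 1/Ω (conductance is reciprocal resistance),
      = kg⁻¹·m⁻²·s³·A².
  So S⁻¹ = kg·m²·s⁻³·A⁻².
  J = N·m (work = force × distance),
      = kg·m²·s⁻².
  So J⁻¹ = kg⁻¹·m⁻²·s².
  Combining: V·C·F⁻²·Gy⁻¹·Bq⁻¹·S⁻¹·J⁻¹ = (kg·m²·s⁻³·A⁻¹) · (s·A) · (kg²·m⁴·s⁻⁸·A⁻⁴) · (m⁻²·s²) · s · (kg·m²·s⁻³·A⁻²) · (kg⁻¹·m⁻²·s²) = kg³·m⁴·s⁻⁸·A⁻⁶.
Left is kg²·m²·s⁻⁵·A⁻⁴; right is kg³·m⁴·s⁻⁸·A⁻⁶ — different.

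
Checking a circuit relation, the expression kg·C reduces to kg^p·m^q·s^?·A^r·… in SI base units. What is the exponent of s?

1

C = s·A.
Combining: kg·C = kg · (s·A) = kg·s·A.
The exponent of s is 1.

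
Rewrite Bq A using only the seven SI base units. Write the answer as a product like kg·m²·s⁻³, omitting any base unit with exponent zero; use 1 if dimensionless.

Bq = s⁻¹.
Combining: Bq·A = s⁻¹ · A = s⁻¹·A.

s⁻¹·A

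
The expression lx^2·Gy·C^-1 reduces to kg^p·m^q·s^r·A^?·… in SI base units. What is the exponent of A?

-1

lx = lm/m² (illuminance = luminous flux per area),
    = m⁻²·cd.
So lx² = m⁻⁴·cd².
Gy = J/kg (absorbed dose = energy per mass),
    = m²·s⁻².
C = A·s = s·A (charge = current × time).
So C⁻¹ = s⁻¹·A⁻¹.
Combining: lx²·Gy·C⁻¹ = (m⁻⁴·cd²) · (m²·s⁻²) · (s⁻¹·A⁻¹) = m⁻²·s⁻³·A⁻¹·cd².
The exponent of A is -1.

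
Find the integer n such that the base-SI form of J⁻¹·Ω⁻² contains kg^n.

-3

J = kg·m²·s⁻².
So J⁻¹ = kg⁻¹·m⁻²·s².
Ω = kg·m²·s⁻³·A⁻².
So Ω⁻² = kg⁻²·m⁻⁴·s⁶·A⁴.
Combining: J⁻¹·Ω⁻² = (kg⁻¹·m⁻²·s²) · (kg⁻²·m⁻⁴·s⁶·A⁴) = kg⁻³·m⁻⁶·s⁸·A⁴.
The exponent of kg is -3.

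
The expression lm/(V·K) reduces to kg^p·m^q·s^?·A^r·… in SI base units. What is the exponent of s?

3

V = kg·m²·s⁻³·A⁻¹.
So V⁻¹ = kg⁻¹·m⁻²·s³·A.
lm = cd.
Combining: V⁻¹·lm·K⁻¹ = (kg⁻¹·m⁻²·s³·A) · cd · K⁻¹ = kg⁻¹·m⁻²·s³·A·K⁻¹·cd.
The exponent of s is 3.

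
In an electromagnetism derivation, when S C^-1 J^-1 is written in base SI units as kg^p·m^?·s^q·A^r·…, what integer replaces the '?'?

S = kg⁻¹·m⁻²·s³·A².
C = s·A.
So C⁻¹ = s⁻¹·A⁻¹.
J = kg·m²·s⁻².
So J⁻¹ = kg⁻¹·m⁻²·s².
Combining: S·C⁻¹·J⁻¹ = (kg⁻¹·m⁻²·s³·A²) · (s⁻¹·A⁻¹) · (kg⁻¹·m⁻²·s²) = kg⁻²·m⁻⁴·s⁴·A.
The exponent of m is -4.

-4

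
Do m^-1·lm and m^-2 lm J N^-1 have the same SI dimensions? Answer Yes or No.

Left side:
  lm = cd·sr = cd (luminous flux; sr is dimensionless).
  Combining: m⁻¹·lm = m⁻¹ · cd = m⁻¹·cd.
Right side:
  lm = cd·sr = cd (luminous flux; sr is dimensionless).
  J = N·m (work = force × distance),
      = kg·m²·s⁻².
  N = kg·m/s² = kg·m·s⁻² (force = mass × acceleration).
  So N⁻¹ = kg⁻¹·m⁻¹·s².
  Combining: m⁻²·lm·J·N⁻¹ = m⁻² · cd · (kg·m²·s⁻²) · (kg⁻¹·m⁻¹·s²) = m⁻¹·cd.
Both reduce to m⁻¹·cd.

Yes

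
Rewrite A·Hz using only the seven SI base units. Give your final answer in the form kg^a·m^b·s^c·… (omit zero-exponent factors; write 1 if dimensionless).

s⁻¹·A

Hz = 1/s = s⁻¹ (frequency is cycles per second).
Combining: A·Hz = A · s⁻¹ = s⁻¹·A.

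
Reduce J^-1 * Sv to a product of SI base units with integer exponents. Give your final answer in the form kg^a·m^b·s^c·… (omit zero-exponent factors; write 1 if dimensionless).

J = N·m (work = force × distance),
    = kg·m²·s⁻².
So J⁻¹ = kg⁻¹·m⁻²·s².
Sv = J/kg (equivalent dose = energy per mass),
    = m²·s⁻².
Combining: J⁻¹·Sv = (kg⁻¹·m⁻²·s²) · (m²·s⁻²) = kg⁻¹.

kg⁻¹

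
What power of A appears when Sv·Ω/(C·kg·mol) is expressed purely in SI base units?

C = s·A.
So C⁻¹ = s⁻¹·A⁻¹.
Sv = m²·s⁻².
Ω = kg·m²·s⁻³·A⁻².
Combining: C⁻¹·kg⁻¹·Sv·Ω·mol⁻¹ = (s⁻¹·A⁻¹) · kg⁻¹ · (m²·s⁻²) · (kg·m²·s⁻³·A⁻²) · mol⁻¹ = m⁴·s⁻⁶·A⁻³·mol⁻¹.
The exponent of A is -3.

-3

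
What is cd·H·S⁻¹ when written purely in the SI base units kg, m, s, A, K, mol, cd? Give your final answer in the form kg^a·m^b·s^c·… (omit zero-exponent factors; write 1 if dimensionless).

kg²·m⁴·s⁻⁵·A⁻⁴·cd

H = kg·m²·s⁻²·A⁻².
S = kg⁻¹·m⁻²·s³·A².
So S⁻¹ = kg·m²·s⁻³·A⁻².
Combining: cd·H·S⁻¹ = cd · (kg·m²·s⁻²·A⁻²) · (kg·m²·s⁻³·A⁻²) = kg²·m⁴·s⁻⁵·A⁻⁴·cd.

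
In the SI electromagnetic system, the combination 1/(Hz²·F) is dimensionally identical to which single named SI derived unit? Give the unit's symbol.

H

Hz = s⁻¹.
So Hz⁻² = s².
F = kg⁻¹·m⁻²·s⁴·A².
So F⁻¹ = kg·m²·s⁻⁴·A⁻².
Combining: Hz⁻²·F⁻¹ = s² · (kg·m²·s⁻⁴·A⁻²) = kg·m²·s⁻²·A⁻².
kg·m²·s⁻²·A⁻² is the base-SI form of the henry.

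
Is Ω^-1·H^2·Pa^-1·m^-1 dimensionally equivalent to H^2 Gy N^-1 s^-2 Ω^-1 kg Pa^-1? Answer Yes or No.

Left side:
  Ω = V/A (resistance = voltage per current),
      = kg·m²·s⁻³·A⁻².
  So Ω⁻¹ = kg⁻¹·m⁻²·s³·A².
  H = Wb/A (inductance = flux per current),
      = kg·m²·s⁻²·A⁻².
  So H² = kg²·m⁴·s⁻⁴·A⁻⁴.
  Pa = N/m² (pressure = force per area),
      = kg·m⁻¹·s⁻².
  So Pa⁻¹ = kg⁻¹·m·s².
  Combining: Ω⁻¹·H²·Pa⁻¹·m⁻¹ = (kg⁻¹·m⁻²·s³·A²) · (kg²·m⁴·s⁻⁴·A⁻⁴) · (kg⁻¹·m·s²) · m⁻¹ = m²·s·A⁻².
Right side:
  H = Wb/A (inductance = flux per current),
      = kg·m²·s⁻²·A⁻².
  So H² = kg²·m⁴·s⁻⁴·A⁻⁴.
  Gy = J/kg (absorbed dose = energy per mass),
      = m²·s⁻².
  N = kg·m/s² = kg·m·s⁻² (force = mass × acceleration).
  So N⁻¹ = kg⁻¹·m⁻¹·s².
  Ω = V/A (resistance = voltage per current),
      = kg·m²·s⁻³·A⁻².
  So Ω⁻¹ = kg⁻¹·m⁻²·s³·A².
  Pa = N/m² (pressure = force per area),
      = kg·m⁻¹·s⁻².
  So Pa⁻¹ = kg⁻¹·m·s².
  Combining: H²·Gy·N⁻¹·s⁻²·Ω⁻¹·kg·Pa⁻¹ = (kg²·m⁴·s⁻⁴·A⁻⁴) · (m²·s⁻²) · (kg⁻¹·m⁻¹·s²) · s⁻² · (kg⁻¹·m⁻²·s³·A²) · kg · (kg⁻¹·m·s²) = m⁴·s⁻¹·A⁻².
Left is m²·s·A⁻²; right is m⁴·s⁻¹·A⁻² — different.

No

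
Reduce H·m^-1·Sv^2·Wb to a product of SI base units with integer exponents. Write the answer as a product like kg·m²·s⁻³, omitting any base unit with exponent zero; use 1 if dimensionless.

kg²·m⁷·s⁻⁸·A⁻³

H = kg·m²·s⁻²·A⁻².
Sv = m²·s⁻².
So Sv² = m⁴·s⁻⁴.
Wb = kg·m²·s⁻²·A⁻¹.
Combining: H·m⁻¹·Sv²·Wb = (kg·m²·s⁻²·A⁻²) · m⁻¹ · (m⁴·s⁻⁴) · (kg·m²·s⁻²·A⁻¹) = kg²·m⁷·s⁻⁸·A⁻³.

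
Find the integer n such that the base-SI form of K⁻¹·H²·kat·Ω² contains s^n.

-11

H = Wb/A (inductance = flux per current),
    = kg·m²·s⁻²·A⁻².
So H² = kg²·m⁴·s⁻⁴·A⁻⁴.
kat = mol/s = s⁻¹·mol (catalytic activity).
Ω = V/A (resistance = voltage per current),
    = kg·m²·s⁻³·A⁻².
So Ω² = kg²·m⁴·s⁻⁶·A⁻⁴.
Combining: K⁻¹·H²·kat·Ω² = K⁻¹ · (kg²·m⁴·s⁻⁴·A⁻⁴) · (s⁻¹·mol) · (kg²·m⁴·s⁻⁶·A⁻⁴) = kg⁴·m⁸·s⁻¹¹·A⁻⁸·K⁻¹·mol.
The exponent of s is -11.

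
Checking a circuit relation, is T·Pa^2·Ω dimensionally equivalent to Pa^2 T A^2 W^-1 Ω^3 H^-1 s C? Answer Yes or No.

Left side:
  T = Wb/m² (flux density = flux per area),
      = kg·s⁻²·A⁻¹.
  Pa = N/m² (pressure = force per area),
      = kg·m⁻¹·s⁻².
  So Pa² = kg²·m⁻²·s⁻⁴.
  Ω = V/A (resistance = voltage per current),
      = kg·m²·s⁻³·A⁻².
  Combining: T·Pa²·Ω = (kg·s⁻²·A⁻¹) · (kg²·m⁻²·s⁻⁴) · (kg·m²·s⁻³·A⁻²) = kg⁴·s⁻⁹·A⁻³.
Right side:
  Pa = N/m² (pressure = force per area),
      = kg·m⁻¹·s⁻².
  So Pa² = kg²·m⁻²·s⁻⁴.
  T = Wb/m² (flux density = flux per area),
      = kg·s⁻²·A⁻¹.
  W = J/s (power = energy per time),
      = kg·m²·s⁻³.
  So W⁻¹ = kg⁻¹·m⁻²·s³.
  Ω = V/A (resistance = voltage per current),
      = kg·m²·s⁻³·A⁻².
  So Ω³ = kg³·m⁶·s⁻⁹·A⁻⁶.
  H = Wb/A (inductance = flux per current),
      = kg·m²·s⁻²·A⁻².
  So H⁻¹ = kg⁻¹·m⁻²·s²·A².
  C = A·s = s·A (charge = current × time).
  Combining: Pa²·T·A²·W⁻¹·Ω³·H⁻¹·s·C = (kg²·m⁻²·s⁻⁴) · (kg·s⁻²·A⁻¹) · A² · (kg⁻¹·m⁻²·s³) · (kg³·m⁶·s⁻⁹·A⁻⁶) · (kg⁻¹·m⁻²·s²·A²) · s · (s·A) = kg⁴·s⁻⁸·A⁻².
Left is kg⁴·s⁻⁹·A⁻³; right is kg⁴·s⁻⁸·A⁻² — different.

No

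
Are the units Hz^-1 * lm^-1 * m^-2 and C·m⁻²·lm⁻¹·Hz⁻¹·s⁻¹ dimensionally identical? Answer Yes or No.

No

Left side:
  Hz = s⁻¹.
  So Hz⁻¹ = s.
  lm = cd.
  So lm⁻¹ = cd⁻¹.
  Combining: Hz⁻¹·lm⁻¹·m⁻² = s · cd⁻¹ · m⁻² = m⁻²·s·cd⁻¹.
Right side:
  C = A·s = s·A (charge = current × time).
  lm = cd·sr = cd (luminous flux; sr is dimensionless).
  So lm⁻¹ = cd⁻¹.
  Hz = 1/s = s⁻¹ (frequency is cycles per second).
  So Hz⁻¹ = s.
  Combining: C·m⁻²·lm⁻¹·Hz⁻¹·s⁻¹ = (s·A) · m⁻² · cd⁻¹ · s · s⁻¹ = m⁻²·s·A·cd⁻¹.
Left is m⁻²·s·cd⁻¹; right is m⁻²·s·A·cd⁻¹ — different.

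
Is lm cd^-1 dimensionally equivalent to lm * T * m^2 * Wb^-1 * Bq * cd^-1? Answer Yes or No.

Left side:
  lm = cd·sr = cd (luminous flux; sr is dimensionless).
  Combining: lm·cd⁻¹ = cd · cd⁻¹ = 1.
Right side:
  lm = cd·sr = cd (luminous flux; sr is dimensionless).
  T = Wb/m² (flux density = flux per area),
      = kg·s⁻²·A⁻¹.
  Wb = V·s (flux: a volt is a weber per second),
      = kg·m²·s⁻²·A⁻¹.
  So Wb⁻¹ = kg⁻¹·m⁻²·s²·A.
  Bq = 1/s = s⁻¹ (activity is decays per second).
  Combining: lm·T·m²·Wb⁻¹·Bq·cd⁻¹ = cd · (kg·s⁻²·A⁻¹) · m² · (kg⁻¹·m⁻²·s²·A) · s⁻¹ · cd⁻¹ = s⁻¹.
Left is 1; right is s⁻¹ — different.

No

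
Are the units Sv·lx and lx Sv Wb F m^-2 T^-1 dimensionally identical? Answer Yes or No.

Left side:
  Sv = m²·s⁻².
  lx = m⁻²·cd.
  Combining: Sv·lx = (m²·s⁻²) · (m⁻²·cd) = s⁻²·cd.
Right side:
  lx = m⁻²·cd.
  Sv = m²·s⁻².
  Wb = kg·m²·s⁻²·A⁻¹.
  F = kg⁻¹·m⁻²·s⁴·A².
  T = kg·s⁻²·A⁻¹.
  So T⁻¹ = kg⁻¹·s²·A.
  Combining: lx·Sv·Wb·F·m⁻²·T⁻¹ = (m⁻²·cd) · (m²·s⁻²) · (kg·m²·s⁻²·A⁻¹) · (kg⁻¹·m⁻²·s⁴·A²) · m⁻² · (kg⁻¹·s²·A) = kg⁻¹·m⁻²·s²·A²·cd.
Left is s⁻²·cd; right is kg⁻¹·m⁻²·s²·A²·cd — different.

No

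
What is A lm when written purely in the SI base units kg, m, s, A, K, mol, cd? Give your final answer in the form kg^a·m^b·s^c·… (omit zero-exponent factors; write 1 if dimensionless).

A·cd

lm = cd·sr = cd (luminous flux; sr is dimensionless).
Combining: A·lm = A · cd = A·cd.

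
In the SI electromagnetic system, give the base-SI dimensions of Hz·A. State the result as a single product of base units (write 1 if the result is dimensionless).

s⁻¹·A

Hz = 1/s = s⁻¹ (frequency is cycles per second).
Combining: Hz·A = s⁻¹ · A = s⁻¹·A.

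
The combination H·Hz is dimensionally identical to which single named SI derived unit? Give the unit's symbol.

Ω

H = Wb/A (inductance = flux per current),
    = kg·m²·s⁻²·A⁻².
Hz = 1/s = s⁻¹ (frequency is cycles per second).
Combining: H·Hz = (kg·m²·s⁻²·A⁻²) · s⁻¹ = kg·m²·s⁻³·A⁻².
kg·m²·s⁻³·A⁻² is the base-SI form of the ohm.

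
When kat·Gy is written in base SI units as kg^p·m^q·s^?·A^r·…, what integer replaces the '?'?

-3

kat = s⁻¹·mol.
Gy = m²·s⁻².
Combining: kat·Gy = (s⁻¹·mol) · (m²·s⁻²) = m²·s⁻³·mol.
The exponent of s is -3.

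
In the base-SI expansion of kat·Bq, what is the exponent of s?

kat = mol/s = s⁻¹·mol (catalytic activity).
Bq = 1/s = s⁻¹ (activity is decays per second).
Combining: kat·Bq = (s⁻¹·mol) · s⁻¹ = s⁻²·mol.
The exponent of s is -2.

-2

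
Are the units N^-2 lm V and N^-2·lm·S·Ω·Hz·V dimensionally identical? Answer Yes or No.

Left side:
  N = kg·m/s² = kg·m·s⁻² (force = mass × acceleration).
  So N⁻² = kg⁻²·m⁻²·s⁴.
  lm = cd·sr = cd (luminous flux; sr is dimensionless).
  V = W/A (potential = power per current),
      = kg·m²·s⁻³·A⁻¹.
  Combining: N⁻²·lm·V = (kg⁻²·m⁻²·s⁴) · cd · (kg·m²·s⁻³·A⁻¹) = kg⁻¹·s·A⁻¹·cd.
Right side:
  N = kg·m·s⁻².
  So N⁻² = kg⁻²·m⁻²·s⁴.
  lm = cd.
  S = kg⁻¹·m⁻²·s³·A².
  Ω = kg·m²·s⁻³·A⁻².
  Hz = s⁻¹.
  V = kg·m²·s⁻³·A⁻¹.
  Combining: N⁻²·lm·S·Ω·Hz·V = (kg⁻²·m⁻²·s⁴) · cd · (kg⁻¹·m⁻²·s³·A²) · (kg·m²·s⁻³·A⁻²) · s⁻¹ · (kg·m²·s⁻³·A⁻¹) = kg⁻¹·A⁻¹·cd.
Left is kg⁻¹·s·A⁻¹·cd; right is kg⁻¹·A⁻¹·cd — different.

No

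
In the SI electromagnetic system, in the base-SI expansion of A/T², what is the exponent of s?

T = Wb/m² (flux density = flux per area),
    = kg·s⁻²·A⁻¹.
So T⁻² = kg⁻²·s⁴·A².
Combining: A·T⁻² = A · (kg⁻²·s⁴·A²) = kg⁻²·s⁴·A³.
The exponent of s is 4.

4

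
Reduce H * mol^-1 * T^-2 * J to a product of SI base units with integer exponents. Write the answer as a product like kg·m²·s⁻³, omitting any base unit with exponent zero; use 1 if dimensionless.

H = kg·m²·s⁻²·A⁻².
T = kg·s⁻²·A⁻¹.
So T⁻² = kg⁻²·s⁴·A².
J = kg·m²·s⁻².
Combining: H·mol⁻¹·T⁻²·J = (kg·m²·s⁻²·A⁻²) · mol⁻¹ · (kg⁻²·s⁴·A²) · (kg·m²·s⁻²) = m⁴·mol⁻¹.

m⁴·mol⁻¹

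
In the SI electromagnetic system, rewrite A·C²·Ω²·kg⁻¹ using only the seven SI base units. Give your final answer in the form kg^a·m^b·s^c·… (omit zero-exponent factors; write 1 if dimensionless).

kg·m⁴·s⁻⁴·A⁻¹

C = s·A.
So C² = s²·A².
Ω = kg·m²·s⁻³·A⁻².
So Ω² = kg²·m⁴·s⁻⁶·A⁻⁴.
Combining: A·C²·Ω²·kg⁻¹ = A · (s²·A²) · (kg²·m⁴·s⁻⁶·A⁻⁴) · kg⁻¹ = kg·m⁴·s⁻⁴·A⁻¹.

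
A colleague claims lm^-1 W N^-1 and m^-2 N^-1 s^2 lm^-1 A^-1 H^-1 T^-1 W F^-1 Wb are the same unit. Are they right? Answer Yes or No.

Left side:
  lm = cd·sr = cd (luminous flux; sr is dimensionless).
  So lm⁻¹ = cd⁻¹.
  W = J/s (power = energy per time),
      = kg·m²·s⁻³.
  N = kg·m/s² = kg·m·s⁻² (force = mass × acceleration).
  So N⁻¹ = kg⁻¹·m⁻¹·s².
  Combining: lm⁻¹·W·N⁻¹ = cd⁻¹ · (kg·m²·s⁻³) · (kg⁻¹·m⁻¹·s²) = m·s⁻¹·cd⁻¹.
Right side:
  N = kg·m/s² = kg·m·s⁻² (force = mass × acceleration).
  So N⁻¹ = kg⁻¹·m⁻¹·s².
  lm = cd·sr = cd (luminous flux; sr is dimensionless).
  So lm⁻¹ = cd⁻¹.
  H = Wb/A (inductance = flux per current),
      = kg·m²·s⁻²·A⁻².
  So H⁻¹ = kg⁻¹·m⁻²·s²·A².
  T = Wb/m² (flux density = flux per area),
      = kg·s⁻²·A⁻¹.
  So T⁻¹ = kg⁻¹·s²·A.
  W = J/s (power = energy per time),
      = kg·m²·s⁻³.
  F = C/V (capacitance = charge per voltage),
      = A·s/(kg·m²·s⁻³·A⁻¹) (substituting C and V),
      = kg⁻¹·m⁻²·s⁴·A².
  So F⁻¹ = kg·m²·s⁻⁴·A⁻².
  Wb = V·s (flux: a volt is a weber per second),
      = kg·m²·s⁻²·A⁻¹.
  Combining: m⁻²·N⁻¹·s²·lm⁻¹·A⁻¹·H⁻¹·T⁻¹·W·F⁻¹·Wb = m⁻² · (kg⁻¹·m⁻¹·s²) · s² · cd⁻¹ · A⁻¹ · (kg⁻¹·m⁻²·s²·A²) · (kg⁻¹·s²·A) · (kg·m²·s⁻³) · (kg·m²·s⁻⁴·A⁻²) · (kg·m²·s⁻²·A⁻¹) = m·s⁻¹·A⁻¹·cd⁻¹.
Left is m·s⁻¹·cd⁻¹; right is m·s⁻¹·A⁻¹·cd⁻¹ — different.

No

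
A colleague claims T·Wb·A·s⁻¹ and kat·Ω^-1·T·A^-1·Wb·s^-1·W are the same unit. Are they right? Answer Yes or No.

Left side:
  T = Wb/m² (flux density = flux per area),
      = kg·s⁻²·A⁻¹.
  Wb = V·s (flux: a volt is a weber per second),
      = kg·m²·s⁻²·A⁻¹.
  Combining: T·Wb·A·s⁻¹ = (kg·s⁻²·A⁻¹) · (kg·m²·s⁻²·A⁻¹) · A · s⁻¹ = kg²·m²·s⁻⁵·A⁻¹.
Right side:
  kat = mol/s = s⁻¹·mol (catalytic activity).
  Ω = V/A (resistance = voltage per current),
      = kg·m²·s⁻³·A⁻².
  So Ω⁻¹ = kg⁻¹·m⁻²·s³·A².
  T = Wb/m² (flux density = flux per area),
      = kg·s⁻²·A⁻¹.
  Wb = V·s (flux: a volt is a weber per second),
      = kg·m²·s⁻²·A⁻¹.
  W = J/s (power = energy per time),
      = kg·m²·s⁻³.
  Combining: kat·Ω⁻¹·T·A⁻¹·Wb·s⁻¹·W = (s⁻¹·mol) · (kg⁻¹·m⁻²·s³·A²) · (kg·s⁻²·A⁻¹) · A⁻¹ · (kg·m²·s⁻²·A⁻¹) · s⁻¹ · (kg·m²·s⁻³) = kg²·m²·s⁻⁶·A⁻¹·mol.
Left is kg²·m²·s⁻⁵·A⁻¹; right is kg²·m²·s⁻⁶·A⁻¹·mol — different.

No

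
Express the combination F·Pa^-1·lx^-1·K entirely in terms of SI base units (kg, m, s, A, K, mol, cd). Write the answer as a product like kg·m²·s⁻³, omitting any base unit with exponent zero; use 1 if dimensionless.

kg⁻²·m·s⁶·A²·K·cd⁻¹

F = C/V (capacitance = charge per voltage),
    = A·s/(kg·m²·s⁻³·A⁻¹) (substituting C and V),
    = kg⁻¹·m⁻²·s⁴·A².
Pa = N/m² (pressure = force per area),
    = kg·m⁻¹·s⁻².
So Pa⁻¹ = kg⁻¹·m·s².
lx = lm/m² (illuminance = luminous flux per area),
    = m⁻²·cd.
So lx⁻¹ = m²·cd⁻¹.
Combining: F·Pa⁻¹·lx⁻¹·K = (kg⁻¹·m⁻²·s⁴·A²) · (kg⁻¹·m·s²) · (m²·cd⁻¹) · K = kg⁻²·m·s⁶·A²·K·cd⁻¹.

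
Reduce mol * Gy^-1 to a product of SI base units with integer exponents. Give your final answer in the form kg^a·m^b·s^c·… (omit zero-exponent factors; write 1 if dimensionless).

Gy = J/kg (absorbed dose = energy per mass),
    = m²·s⁻².
So Gy⁻¹ = m⁻²·s².
Combining: mol·Gy⁻¹ = mol · (m⁻²·s²) = m⁻²·s²·mol.

m⁻²·s²·mol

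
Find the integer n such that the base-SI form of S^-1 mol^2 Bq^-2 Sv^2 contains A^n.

S = 1/Ω (conductance is reciprocal resistance),
    = kg⁻¹·m⁻²·s³·A².
So S⁻¹ = kg·m²·s⁻³·A⁻².
Bq = 1/s = s⁻¹ (activity is decays per second).
So Bq⁻² = s².
Sv = J/kg (equivalent dose = energy per mass),
    = m²·s⁻².
So Sv² = m⁴·s⁻⁴.
Combining: S⁻¹·mol²·Bq⁻²·Sv² = (kg·m²·s⁻³·A⁻²) · mol² · s² · (m⁴·s⁻⁴) = kg·m⁶·s⁻⁵·A⁻²·mol².
The exponent of A is -2.

-2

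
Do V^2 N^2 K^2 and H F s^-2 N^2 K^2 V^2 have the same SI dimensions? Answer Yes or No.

Yes

Left side:
  V = W/A (potential = power per current),
      = kg·m²·s⁻³·A⁻¹.
  So V² = kg²·m⁴·s⁻⁶·A⁻².
  N = kg·m/s² = kg·m·s⁻² (force = mass × acceleration).
  So N² = kg²·m²·s⁻⁴.
  Combining: V²·N²·K² = (kg²·m⁴·s⁻⁶·A⁻²) · (kg²·m²·s⁻⁴) · K² = kg⁴·m⁶·s⁻¹⁰·A⁻²·K².
Right side:
  H = Wb/A (inductance = flux per current),
      = kg·m²·s⁻²·A⁻².
  F = C/V (capacitance = charge per voltage),
      = A·s/(kg·m²·s⁻³·A⁻¹) (substituting C and V),
      = kg⁻¹·m⁻²·s⁴·A².
  N = kg·m/s² = kg·m·s⁻² (force = mass × acceleration).
  So N² = kg²·m²·s⁻⁴.
  V = W/A (potential = power per current),
      = kg·m²·s⁻³·A⁻¹.
  So V² = kg²·m⁴·s⁻⁶·A⁻².
  Combining: H·F·s⁻²·N²·K²·V² = (kg·m²·s⁻²·A⁻²) · (kg⁻¹·m⁻²·s⁴·A²) · s⁻² · (kg²·m²·s⁻⁴) · K² · (kg²·m⁴·s⁻⁶·A⁻²) = kg⁴·m⁶·s⁻¹⁰·A⁻²·K².
Both reduce to kg⁴·m⁶·s⁻¹⁰·A⁻²·K².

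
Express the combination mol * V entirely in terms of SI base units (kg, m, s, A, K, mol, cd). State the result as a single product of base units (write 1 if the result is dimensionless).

V = W/A (potential = power per current),
    = kg·m²·s⁻³·A⁻¹.
Combining: mol·V = mol · (kg·m²·s⁻³·A⁻¹) = kg·m²·s⁻³·A⁻¹·mol.

kg·m²·s⁻³·A⁻¹·mol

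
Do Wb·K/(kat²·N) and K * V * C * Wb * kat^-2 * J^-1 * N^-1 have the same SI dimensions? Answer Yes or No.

Yes

Left side:
  Wb = V·s (flux: a volt is a weber per second),
      = kg·m²·s⁻²·A⁻¹.
  kat = mol/s = s⁻¹·mol (catalytic activity).
  So kat⁻² = s²·mol⁻².
  N = kg·m/s² = kg·m·s⁻² (force = mass × acceleration).
  So N⁻¹ = kg⁻¹·m⁻¹·s².
  Combining: Wb·kat⁻²·K·N⁻¹ = (kg·m²·s⁻²·A⁻¹) · (s²·mol⁻²) · K · (kg⁻¹·m⁻¹·s²) = m·s²·A⁻¹·K·mol⁻².
Right side:
  V = W/A (potential = power per current),
      = kg·m²·s⁻³·A⁻¹.
  C = A·s = s·A (charge = current × time).
  Wb = V·s (flux: a volt is a weber per second),
      = kg·m²·s⁻²·A⁻¹.
  kat = mol/s = s⁻¹·mol (catalytic activity).
  So kat⁻² = s²·mol⁻².
  J = N·m (work = force × distance),
      = kg·m²·s⁻².
  So J⁻¹ = kg⁻¹·m⁻²·s².
  N = kg·m/s² = kg·m·s⁻² (force = mass × acceleration).
  So N⁻¹ = kg⁻¹·m⁻¹·s².
  Combining: K·V·C·Wb·kat⁻²·J⁻¹·N⁻¹ = K · (kg·m²·s⁻³·A⁻¹) · (s·A) · (kg·m²·s⁻²·A⁻¹) · (s²·mol⁻²) · (kg⁻¹·m⁻²·s²) · (kg⁻¹·m⁻¹·s²) = m·s²·A⁻¹·K·mol⁻².
Both reduce to m·s²·A⁻¹·K·mol⁻².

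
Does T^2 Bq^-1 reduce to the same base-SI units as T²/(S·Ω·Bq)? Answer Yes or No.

Left side:
  T = Wb/m² (flux density = flux per area),
      = kg·s⁻²·A⁻¹.
  So T² = kg²·s⁻⁴·A⁻².
  Bq = 1/s = s⁻¹ (activity is decays per second).
  So Bq⁻¹ = s.
  Combining: T²·Bq⁻¹ = (kg²·s⁻⁴·A⁻²) · s = kg²·s⁻³·A⁻².
Right side:
  T = kg·s⁻²·A⁻¹.
  So T² = kg²·s⁻⁴·A⁻².
  S = kg⁻¹·m⁻²·s³·A².
  So S⁻¹ = kg·m²·s⁻³·A⁻².
  Ω = kg·m²·s⁻³·A⁻².
  So Ω⁻¹ = kg⁻¹·m⁻²·s³·A².
  Bq = s⁻¹.
  So Bq⁻¹ = s.
  Combining: T²·S⁻¹·Ω⁻¹·Bq⁻¹ = (kg²·s⁻⁴·A⁻²) · (kg·m²·s⁻³·A⁻²) · (kg⁻¹·m⁻²·s³·A²) · s = kg²·s⁻³·A⁻².
Both reduce to kg²·s⁻³·A⁻².

Yes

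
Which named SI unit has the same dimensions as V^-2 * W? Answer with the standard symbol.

V = W/A (potential = power per current),
    = kg·m²·s⁻³·A⁻¹.
So V⁻² = kg⁻²·m⁻⁴·s⁶·A².
W = J/s (power = energy per time),
    = kg·m²·s⁻³.
Combining: V⁻²·W = (kg⁻²·m⁻⁴·s⁶·A²) · (kg·m²·s⁻³) = kg⁻¹·m⁻²·s³·A².
kg⁻¹·m⁻²·s³·A² is the base-SI form of the siemens.

S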